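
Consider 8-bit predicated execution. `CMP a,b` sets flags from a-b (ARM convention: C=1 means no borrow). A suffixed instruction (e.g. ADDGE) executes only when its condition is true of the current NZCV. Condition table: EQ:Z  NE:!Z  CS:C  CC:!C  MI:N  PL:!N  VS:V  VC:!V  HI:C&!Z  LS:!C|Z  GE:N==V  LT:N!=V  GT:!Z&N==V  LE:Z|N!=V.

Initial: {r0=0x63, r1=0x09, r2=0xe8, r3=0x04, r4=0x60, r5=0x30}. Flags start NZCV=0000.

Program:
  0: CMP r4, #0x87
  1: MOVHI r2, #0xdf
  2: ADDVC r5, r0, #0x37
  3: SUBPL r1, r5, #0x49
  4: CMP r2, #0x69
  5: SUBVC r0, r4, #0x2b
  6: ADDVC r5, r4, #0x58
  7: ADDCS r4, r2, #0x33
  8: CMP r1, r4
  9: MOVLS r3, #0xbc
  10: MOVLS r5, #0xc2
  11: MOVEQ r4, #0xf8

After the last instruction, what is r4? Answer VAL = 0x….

VAL = 0x1b

0: ✓ CMP  NZCV=1001
1: · MOVHI
2: · ADDVC
3: · SUBPL
4: ✓ CMP  NZCV=0011
5: · SUBVC
6: · ADDVC
7: ✓ ADDCS  r4←0x1b
8: ✓ CMP  NZCV=1000
9: ✓ MOVLS  r3←0xbc
10: ✓ MOVLS  r5←0xc2
11: · MOVEQ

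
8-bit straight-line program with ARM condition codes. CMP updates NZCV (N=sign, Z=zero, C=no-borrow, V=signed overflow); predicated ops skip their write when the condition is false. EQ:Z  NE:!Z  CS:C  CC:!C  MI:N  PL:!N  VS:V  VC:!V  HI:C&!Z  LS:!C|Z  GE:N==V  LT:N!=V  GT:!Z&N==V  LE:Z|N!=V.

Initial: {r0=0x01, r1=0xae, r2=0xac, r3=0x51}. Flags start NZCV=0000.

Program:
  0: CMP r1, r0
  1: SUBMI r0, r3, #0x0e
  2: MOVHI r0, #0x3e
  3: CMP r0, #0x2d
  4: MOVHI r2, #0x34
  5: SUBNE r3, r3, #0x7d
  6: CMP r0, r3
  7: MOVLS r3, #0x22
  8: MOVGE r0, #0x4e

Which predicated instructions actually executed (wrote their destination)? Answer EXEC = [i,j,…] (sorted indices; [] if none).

EXEC = [1,2,4,5,7,8]

0: ✓ CMP  NZCV=1010
1: ✓ SUBMI  r0←0x43
2: ✓ MOVHI  r0←0x3e
3: ✓ CMP  NZCV=0010
4: ✓ MOVHI  r2←0x34
5: ✓ SUBNE  r3←0xd4
6: ✓ CMP  NZCV=0000
7: ✓ MOVLS  r3←0x22
8: ✓ MOVGE  r0←0x4e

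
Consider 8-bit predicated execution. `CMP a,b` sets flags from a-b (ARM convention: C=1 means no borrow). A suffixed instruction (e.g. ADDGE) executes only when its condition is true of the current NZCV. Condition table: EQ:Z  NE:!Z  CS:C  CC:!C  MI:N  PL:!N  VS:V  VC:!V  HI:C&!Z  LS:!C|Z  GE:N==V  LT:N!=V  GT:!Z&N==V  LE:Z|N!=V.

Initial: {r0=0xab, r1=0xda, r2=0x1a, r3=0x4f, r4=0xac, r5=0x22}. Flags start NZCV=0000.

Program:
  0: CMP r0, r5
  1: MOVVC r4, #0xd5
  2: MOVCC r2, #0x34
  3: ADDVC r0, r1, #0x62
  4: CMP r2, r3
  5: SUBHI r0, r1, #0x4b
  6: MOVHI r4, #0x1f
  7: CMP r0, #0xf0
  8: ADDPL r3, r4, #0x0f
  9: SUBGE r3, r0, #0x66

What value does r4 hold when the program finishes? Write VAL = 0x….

VAL = 0xd5

0: ✓ CMP  NZCV=1010
1: ✓ MOVVC  r4←0xd5
2: · MOVCC
3: ✓ ADDVC  r0←0x3c
4: ✓ CMP  NZCV=1000
5: · SUBHI
6: · MOVHI
7: ✓ CMP  NZCV=0000
8: ✓ ADDPL  r3←0xe4
9: ✓ SUBGE  r3←0xd6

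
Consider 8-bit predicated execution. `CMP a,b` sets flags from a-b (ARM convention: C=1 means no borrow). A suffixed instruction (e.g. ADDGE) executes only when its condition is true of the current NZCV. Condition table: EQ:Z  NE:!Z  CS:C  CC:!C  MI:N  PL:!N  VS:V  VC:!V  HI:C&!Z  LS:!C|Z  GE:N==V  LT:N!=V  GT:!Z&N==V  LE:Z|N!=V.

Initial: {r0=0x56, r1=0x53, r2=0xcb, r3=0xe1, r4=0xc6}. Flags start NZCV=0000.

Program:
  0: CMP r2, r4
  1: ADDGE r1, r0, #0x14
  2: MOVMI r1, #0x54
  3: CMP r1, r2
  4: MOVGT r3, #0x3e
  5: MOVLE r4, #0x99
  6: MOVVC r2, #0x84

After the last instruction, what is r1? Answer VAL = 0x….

0: ✓ CMP  NZCV=0010
1: ✓ ADDGE  r1←0x6a
2: · MOVMI
3: ✓ CMP  NZCV=1001
4: ✓ MOVGT  r3←0x3e
5: · MOVLE
6: · MOVVC

VAL = 0x6a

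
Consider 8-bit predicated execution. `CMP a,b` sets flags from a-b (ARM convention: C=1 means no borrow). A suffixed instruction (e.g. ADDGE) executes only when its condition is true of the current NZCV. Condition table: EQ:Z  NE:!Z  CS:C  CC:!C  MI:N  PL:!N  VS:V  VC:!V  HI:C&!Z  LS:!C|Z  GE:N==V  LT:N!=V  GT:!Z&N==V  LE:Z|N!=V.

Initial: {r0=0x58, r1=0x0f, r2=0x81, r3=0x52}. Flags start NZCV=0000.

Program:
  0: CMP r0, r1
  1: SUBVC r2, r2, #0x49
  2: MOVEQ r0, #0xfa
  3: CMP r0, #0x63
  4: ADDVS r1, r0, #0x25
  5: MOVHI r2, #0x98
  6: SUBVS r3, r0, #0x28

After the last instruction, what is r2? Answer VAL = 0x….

VAL = 0x38

[0] flags=0010 → (cmp)
[1] flags=0010 VC?T → r2=0x38
[2] flags=0010 EQ?F → skip
[3] flags=1000 → (cmp)
[4] flags=1000 VS?F → skip
[5] flags=1000 HI?F → skip
[6] flags=1000 VS?F → skip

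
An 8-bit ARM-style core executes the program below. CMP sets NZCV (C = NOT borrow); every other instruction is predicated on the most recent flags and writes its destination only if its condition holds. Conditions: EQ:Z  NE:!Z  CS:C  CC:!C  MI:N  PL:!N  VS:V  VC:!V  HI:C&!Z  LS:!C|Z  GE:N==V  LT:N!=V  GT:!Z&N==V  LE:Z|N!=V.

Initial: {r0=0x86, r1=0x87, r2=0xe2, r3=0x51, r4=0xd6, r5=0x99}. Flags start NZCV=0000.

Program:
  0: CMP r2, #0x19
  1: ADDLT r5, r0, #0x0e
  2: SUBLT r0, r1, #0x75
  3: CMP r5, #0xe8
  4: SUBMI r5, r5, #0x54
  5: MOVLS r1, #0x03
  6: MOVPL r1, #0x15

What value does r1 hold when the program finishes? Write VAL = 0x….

VAL = 0x03

[0] flags=1010 → (cmp)
[1] flags=1010 LT?T → r5=0x94
[2] flags=1010 LT?T → r0=0x12
[3] flags=1000 → (cmp)
[4] flags=1000 MI?T → r5=0x40
[5] flags=1000 LS?T → r1=0x03
[6] flags=1000 PL?F → skip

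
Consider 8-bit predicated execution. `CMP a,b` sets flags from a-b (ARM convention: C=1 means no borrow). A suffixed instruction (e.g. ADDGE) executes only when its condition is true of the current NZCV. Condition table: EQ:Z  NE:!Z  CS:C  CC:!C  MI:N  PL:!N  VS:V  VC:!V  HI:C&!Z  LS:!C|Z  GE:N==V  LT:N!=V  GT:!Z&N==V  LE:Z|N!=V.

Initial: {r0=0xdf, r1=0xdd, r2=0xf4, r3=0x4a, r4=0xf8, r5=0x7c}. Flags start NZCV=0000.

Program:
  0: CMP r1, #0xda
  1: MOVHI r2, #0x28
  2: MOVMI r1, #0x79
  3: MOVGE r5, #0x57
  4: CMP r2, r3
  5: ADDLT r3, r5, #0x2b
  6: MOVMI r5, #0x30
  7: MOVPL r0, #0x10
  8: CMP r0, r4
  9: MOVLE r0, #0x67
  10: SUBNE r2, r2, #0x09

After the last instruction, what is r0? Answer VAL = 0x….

[0] flags=0010 → (cmp)
[1] flags=0010 HI?T → r2=0x28
[2] flags=0010 MI?F → skip
[3] flags=0010 GE?T → r5=0x57
[4] flags=1000 → (cmp)
[5] flags=1000 LT?T → r3=0x82
[6] flags=1000 MI?T → r5=0x30
[7] flags=1000 PL?F → skip
[8] flags=1000 → (cmp)
[9] flags=1000 LE?T → r0=0x67
[10] flags=1000 NE?T → r2=0x1f

VAL = 0x67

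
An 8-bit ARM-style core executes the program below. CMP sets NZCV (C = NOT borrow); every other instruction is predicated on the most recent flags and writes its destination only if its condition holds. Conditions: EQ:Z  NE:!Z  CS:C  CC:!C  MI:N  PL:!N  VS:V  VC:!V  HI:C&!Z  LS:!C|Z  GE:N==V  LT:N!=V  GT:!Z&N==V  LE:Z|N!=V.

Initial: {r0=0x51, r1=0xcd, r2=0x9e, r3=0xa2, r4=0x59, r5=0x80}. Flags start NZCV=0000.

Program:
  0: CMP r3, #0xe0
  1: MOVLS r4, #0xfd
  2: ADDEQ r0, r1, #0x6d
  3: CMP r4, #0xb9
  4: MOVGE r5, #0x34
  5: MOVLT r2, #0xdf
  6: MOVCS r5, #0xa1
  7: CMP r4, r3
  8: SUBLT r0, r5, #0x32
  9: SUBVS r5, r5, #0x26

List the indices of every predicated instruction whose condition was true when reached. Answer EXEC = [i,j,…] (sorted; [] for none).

[0] flags=1000 → (cmp)
[1] flags=1000 LS?T → r4=0xfd
[2] flags=1000 EQ?F → skip
[3] flags=0010 → (cmp)
[4] flags=0010 GE?T → r5=0x34
[5] flags=0010 LT?F → skip
[6] flags=0010 CS?T → r5=0xa1
[7] flags=0010 → (cmp)
[8] flags=0010 LT?F → skip
[9] flags=0010 VS?F → skip

EXEC = [1,4,6]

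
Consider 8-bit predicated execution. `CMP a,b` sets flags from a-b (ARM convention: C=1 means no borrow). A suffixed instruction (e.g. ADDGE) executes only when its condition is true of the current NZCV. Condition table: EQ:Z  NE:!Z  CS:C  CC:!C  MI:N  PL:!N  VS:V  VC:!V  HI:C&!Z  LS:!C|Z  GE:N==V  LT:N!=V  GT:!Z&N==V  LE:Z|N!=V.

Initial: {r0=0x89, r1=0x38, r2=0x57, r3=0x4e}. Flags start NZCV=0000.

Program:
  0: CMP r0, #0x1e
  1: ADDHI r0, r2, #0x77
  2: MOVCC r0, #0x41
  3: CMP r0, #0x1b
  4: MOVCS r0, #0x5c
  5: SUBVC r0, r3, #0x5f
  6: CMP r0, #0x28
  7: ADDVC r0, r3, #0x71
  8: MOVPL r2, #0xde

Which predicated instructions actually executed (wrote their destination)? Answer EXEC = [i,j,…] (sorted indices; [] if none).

[0] flags=0011 → (cmp)
[1] flags=0011 HI?T → r0=0xce
[2] flags=0011 CC?F → skip
[3] flags=1010 → (cmp)
[4] flags=1010 CS?T → r0=0x5c
[5] flags=1010 VC?T → r0=0xef
[6] flags=1010 → (cmp)
[7] flags=1010 VC?T → r0=0xbf
[8] flags=1010 PL?F → skip

EXEC = [1,4,5,7]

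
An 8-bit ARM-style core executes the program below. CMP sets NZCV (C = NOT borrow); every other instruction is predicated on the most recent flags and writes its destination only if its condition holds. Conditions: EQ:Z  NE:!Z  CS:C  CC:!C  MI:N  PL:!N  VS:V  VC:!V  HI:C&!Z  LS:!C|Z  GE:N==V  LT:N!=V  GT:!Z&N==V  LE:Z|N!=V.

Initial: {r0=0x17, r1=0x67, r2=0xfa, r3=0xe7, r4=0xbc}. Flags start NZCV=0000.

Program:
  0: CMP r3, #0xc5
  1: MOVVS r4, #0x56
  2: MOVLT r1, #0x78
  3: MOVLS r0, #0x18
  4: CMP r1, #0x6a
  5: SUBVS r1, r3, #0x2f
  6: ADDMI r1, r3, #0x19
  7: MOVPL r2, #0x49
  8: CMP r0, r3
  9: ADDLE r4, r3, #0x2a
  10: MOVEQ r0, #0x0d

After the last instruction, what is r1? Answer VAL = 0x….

VAL = 0x00

[0] flags=0010 → (cmp)
[1] flags=0010 VS?F → skip
[2] flags=0010 LT?F → skip
[3] flags=0010 LS?F → skip
[4] flags=1000 → (cmp)
[5] flags=1000 VS?F → skip
[6] flags=1000 MI?T → r1=0x00
[7] flags=1000 PL?F → skip
[8] flags=0000 → (cmp)
[9] flags=0000 LE?F → skip
[10] flags=0000 EQ?F → skip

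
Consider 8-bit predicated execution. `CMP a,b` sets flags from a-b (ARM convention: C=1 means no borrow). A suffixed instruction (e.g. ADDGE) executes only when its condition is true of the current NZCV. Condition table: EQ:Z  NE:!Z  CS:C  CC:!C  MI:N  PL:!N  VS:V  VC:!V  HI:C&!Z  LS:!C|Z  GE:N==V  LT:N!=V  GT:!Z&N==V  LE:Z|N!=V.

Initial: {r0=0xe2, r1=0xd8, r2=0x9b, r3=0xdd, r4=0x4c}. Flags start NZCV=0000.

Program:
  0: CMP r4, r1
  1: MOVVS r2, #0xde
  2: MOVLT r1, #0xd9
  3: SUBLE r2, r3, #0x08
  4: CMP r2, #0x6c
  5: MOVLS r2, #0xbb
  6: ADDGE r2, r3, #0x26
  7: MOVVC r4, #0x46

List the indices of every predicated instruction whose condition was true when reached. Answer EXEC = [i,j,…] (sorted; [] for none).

0: ✓ CMP  NZCV=0000
1: · MOVVS
2: · MOVLT
3: · SUBLE
4: ✓ CMP  NZCV=0011
5: · MOVLS
6: · ADDGE
7: · MOVVC

EXEC = []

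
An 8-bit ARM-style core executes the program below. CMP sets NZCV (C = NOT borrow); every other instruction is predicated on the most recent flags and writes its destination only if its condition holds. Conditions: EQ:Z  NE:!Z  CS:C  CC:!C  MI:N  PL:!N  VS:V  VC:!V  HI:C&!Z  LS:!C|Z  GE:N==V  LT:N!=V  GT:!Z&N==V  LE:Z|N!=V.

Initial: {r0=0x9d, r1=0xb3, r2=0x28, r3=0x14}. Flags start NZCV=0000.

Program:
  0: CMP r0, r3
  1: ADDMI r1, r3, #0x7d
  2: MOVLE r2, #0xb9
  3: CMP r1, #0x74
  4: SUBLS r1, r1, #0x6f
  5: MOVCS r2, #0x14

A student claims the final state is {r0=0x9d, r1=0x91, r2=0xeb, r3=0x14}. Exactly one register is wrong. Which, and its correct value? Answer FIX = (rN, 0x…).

[0] flags=1010 → (cmp)
[1] flags=1010 MI?T → r1=0x91
[2] flags=1010 LE?T → r2=0xb9
[3] flags=0011 → (cmp)
[4] flags=0011 LS?F → skip
[5] flags=0011 CS?T → r2=0x14

FIX = (r2, 0x14)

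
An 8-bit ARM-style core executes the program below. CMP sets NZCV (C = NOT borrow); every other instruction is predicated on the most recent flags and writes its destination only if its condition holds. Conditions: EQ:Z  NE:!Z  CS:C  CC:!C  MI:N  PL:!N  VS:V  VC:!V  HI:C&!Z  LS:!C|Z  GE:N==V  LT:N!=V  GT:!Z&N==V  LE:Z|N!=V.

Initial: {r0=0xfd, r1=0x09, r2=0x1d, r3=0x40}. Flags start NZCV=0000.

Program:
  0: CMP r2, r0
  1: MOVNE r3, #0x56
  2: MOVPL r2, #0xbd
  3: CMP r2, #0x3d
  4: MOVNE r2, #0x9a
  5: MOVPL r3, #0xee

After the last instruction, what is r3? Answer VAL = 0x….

0: ✓ CMP  NZCV=0000
1: ✓ MOVNE  r3←0x56
2: ✓ MOVPL  r2←0xbd
3: ✓ CMP  NZCV=1010
4: ✓ MOVNE  r2←0x9a
5: · MOVPL

VAL = 0x56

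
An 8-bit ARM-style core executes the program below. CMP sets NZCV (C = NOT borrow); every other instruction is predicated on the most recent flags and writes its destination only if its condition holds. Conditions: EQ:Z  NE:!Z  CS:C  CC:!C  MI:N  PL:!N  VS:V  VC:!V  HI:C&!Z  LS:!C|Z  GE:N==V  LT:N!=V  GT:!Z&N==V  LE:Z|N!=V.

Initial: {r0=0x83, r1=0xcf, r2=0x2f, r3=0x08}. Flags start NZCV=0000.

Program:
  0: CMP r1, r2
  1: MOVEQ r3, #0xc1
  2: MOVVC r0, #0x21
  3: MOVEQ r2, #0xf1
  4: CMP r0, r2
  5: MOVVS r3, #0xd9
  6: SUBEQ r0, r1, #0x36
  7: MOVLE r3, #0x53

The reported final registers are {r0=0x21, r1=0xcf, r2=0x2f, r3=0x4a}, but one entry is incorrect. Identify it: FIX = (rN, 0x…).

FIX = (r3, 0x53)

[0] flags=1010 → (cmp)
[1] flags=1010 EQ?F → skip
[2] flags=1010 VC?T → r0=0x21
[3] flags=1010 EQ?F → skip
[4] flags=1000 → (cmp)
[5] flags=1000 VS?F → skip
[6] flags=1000 EQ?F → skip
[7] flags=1000 LE?T → r3=0x53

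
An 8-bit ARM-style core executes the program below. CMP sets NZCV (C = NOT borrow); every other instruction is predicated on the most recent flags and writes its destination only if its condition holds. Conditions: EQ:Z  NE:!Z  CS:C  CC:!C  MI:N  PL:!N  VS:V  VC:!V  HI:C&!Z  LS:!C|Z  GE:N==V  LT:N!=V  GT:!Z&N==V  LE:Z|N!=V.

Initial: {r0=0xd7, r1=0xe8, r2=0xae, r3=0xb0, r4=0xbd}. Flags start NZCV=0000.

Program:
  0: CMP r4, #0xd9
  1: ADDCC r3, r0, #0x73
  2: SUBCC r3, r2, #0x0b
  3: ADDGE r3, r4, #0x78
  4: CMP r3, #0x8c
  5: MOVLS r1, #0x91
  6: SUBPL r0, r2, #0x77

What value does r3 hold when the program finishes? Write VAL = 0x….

0: ✓ CMP  NZCV=1000
1: ✓ ADDCC  r3←0x4a
2: ✓ SUBCC  r3←0xa3
3: · ADDGE
4: ✓ CMP  NZCV=0010
5: · MOVLS
6: ✓ SUBPL  r0←0x37

VAL = 0xa3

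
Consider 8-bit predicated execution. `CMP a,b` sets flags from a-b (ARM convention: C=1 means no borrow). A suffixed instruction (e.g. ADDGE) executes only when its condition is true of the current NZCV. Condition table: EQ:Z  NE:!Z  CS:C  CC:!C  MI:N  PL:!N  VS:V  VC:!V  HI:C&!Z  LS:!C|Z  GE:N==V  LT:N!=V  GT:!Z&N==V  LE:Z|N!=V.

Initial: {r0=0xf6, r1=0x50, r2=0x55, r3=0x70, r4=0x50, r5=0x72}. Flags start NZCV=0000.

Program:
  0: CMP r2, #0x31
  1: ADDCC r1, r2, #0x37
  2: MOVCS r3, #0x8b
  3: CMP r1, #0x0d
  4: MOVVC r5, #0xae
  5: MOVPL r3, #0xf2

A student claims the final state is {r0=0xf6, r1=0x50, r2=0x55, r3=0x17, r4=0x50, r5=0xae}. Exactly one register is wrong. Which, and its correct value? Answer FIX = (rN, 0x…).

0: ✓ CMP  NZCV=0010
1: · ADDCC
2: ✓ MOVCS  r3←0x8b
3: ✓ CMP  NZCV=0010
4: ✓ MOVVC  r5←0xae
5: ✓ MOVPL  r3←0xf2

FIX = (r3, 0xf2)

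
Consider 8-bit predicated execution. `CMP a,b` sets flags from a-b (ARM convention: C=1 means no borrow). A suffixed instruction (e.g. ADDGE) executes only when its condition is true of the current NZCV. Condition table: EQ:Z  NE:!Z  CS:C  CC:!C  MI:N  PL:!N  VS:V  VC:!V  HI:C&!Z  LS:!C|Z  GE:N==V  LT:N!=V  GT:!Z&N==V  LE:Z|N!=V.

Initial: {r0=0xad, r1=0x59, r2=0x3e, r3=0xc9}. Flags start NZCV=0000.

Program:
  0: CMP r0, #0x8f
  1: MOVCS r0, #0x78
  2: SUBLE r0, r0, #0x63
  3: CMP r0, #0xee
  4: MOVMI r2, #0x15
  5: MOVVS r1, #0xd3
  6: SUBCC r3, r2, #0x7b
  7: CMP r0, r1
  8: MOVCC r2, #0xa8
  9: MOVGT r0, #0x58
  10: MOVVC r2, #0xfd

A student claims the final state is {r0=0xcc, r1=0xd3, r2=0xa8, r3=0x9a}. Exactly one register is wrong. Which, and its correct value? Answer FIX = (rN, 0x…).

FIX = (r0, 0x58)

0: ✓ CMP  NZCV=0010
1: ✓ MOVCS  r0←0x78
2: · SUBLE
3: ✓ CMP  NZCV=1001
4: ✓ MOVMI  r2←0x15
5: ✓ MOVVS  r1←0xd3
6: ✓ SUBCC  r3←0x9a
7: ✓ CMP  NZCV=1001
8: ✓ MOVCC  r2←0xa8
9: ✓ MOVGT  r0←0x58
10: · MOVVC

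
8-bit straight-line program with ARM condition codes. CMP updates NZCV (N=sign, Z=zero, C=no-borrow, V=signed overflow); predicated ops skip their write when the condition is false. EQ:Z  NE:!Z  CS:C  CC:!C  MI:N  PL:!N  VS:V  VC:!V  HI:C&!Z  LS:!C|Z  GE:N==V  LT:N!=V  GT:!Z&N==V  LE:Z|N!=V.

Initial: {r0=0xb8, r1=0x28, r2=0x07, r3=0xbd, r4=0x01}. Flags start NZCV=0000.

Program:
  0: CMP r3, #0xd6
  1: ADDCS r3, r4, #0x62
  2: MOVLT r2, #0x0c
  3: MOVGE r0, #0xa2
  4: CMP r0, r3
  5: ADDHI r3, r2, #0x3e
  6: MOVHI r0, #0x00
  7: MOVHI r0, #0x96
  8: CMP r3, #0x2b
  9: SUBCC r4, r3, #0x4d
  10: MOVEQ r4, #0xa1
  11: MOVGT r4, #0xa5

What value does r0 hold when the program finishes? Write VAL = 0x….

[0] flags=1000 → (cmp)
[1] flags=1000 CS?F → skip
[2] flags=1000 LT?T → r2=0x0c
[3] flags=1000 GE?F → skip
[4] flags=1000 → (cmp)
[5] flags=1000 HI?F → skip
[6] flags=1000 HI?F → skip
[7] flags=1000 HI?F → skip
[8] flags=1010 → (cmp)
[9] flags=1010 CC?F → skip
[10] flags=1010 EQ?F → skip
[11] flags=1010 GT?F → skip

VAL = 0xb8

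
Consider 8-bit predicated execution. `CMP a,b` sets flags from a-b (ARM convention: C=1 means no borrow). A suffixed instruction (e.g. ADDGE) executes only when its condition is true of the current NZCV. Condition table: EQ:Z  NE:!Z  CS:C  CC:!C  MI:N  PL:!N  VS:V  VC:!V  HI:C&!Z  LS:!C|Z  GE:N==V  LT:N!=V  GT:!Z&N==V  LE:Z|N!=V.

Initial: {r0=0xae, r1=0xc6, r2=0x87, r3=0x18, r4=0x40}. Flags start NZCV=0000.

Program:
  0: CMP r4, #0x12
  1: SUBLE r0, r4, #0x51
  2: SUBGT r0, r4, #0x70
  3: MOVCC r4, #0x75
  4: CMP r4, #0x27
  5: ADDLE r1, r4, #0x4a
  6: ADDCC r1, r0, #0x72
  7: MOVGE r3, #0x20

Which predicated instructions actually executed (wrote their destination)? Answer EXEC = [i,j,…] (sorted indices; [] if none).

0: ✓ CMP  NZCV=0010
1: · SUBLE
2: ✓ SUBGT  r0←0xd0
3: · MOVCC
4: ✓ CMP  NZCV=0010
5: · ADDLE
6: · ADDCC
7: ✓ MOVGE  r3←0x20

EXEC = [2,7]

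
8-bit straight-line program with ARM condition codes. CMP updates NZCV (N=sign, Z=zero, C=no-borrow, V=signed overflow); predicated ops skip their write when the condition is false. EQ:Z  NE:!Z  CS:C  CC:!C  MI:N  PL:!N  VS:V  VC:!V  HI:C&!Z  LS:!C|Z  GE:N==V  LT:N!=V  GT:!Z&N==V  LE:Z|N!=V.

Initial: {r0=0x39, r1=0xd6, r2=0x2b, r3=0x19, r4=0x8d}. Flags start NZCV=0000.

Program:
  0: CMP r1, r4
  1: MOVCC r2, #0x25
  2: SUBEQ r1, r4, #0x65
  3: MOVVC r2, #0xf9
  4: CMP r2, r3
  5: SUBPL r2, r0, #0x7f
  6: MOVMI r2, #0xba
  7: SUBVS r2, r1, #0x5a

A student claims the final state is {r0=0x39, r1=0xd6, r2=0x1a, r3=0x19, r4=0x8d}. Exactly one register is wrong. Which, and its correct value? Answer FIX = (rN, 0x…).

FIX = (r2, 0xba)

[0] flags=0010 → (cmp)
[1] flags=0010 CC?F → skip
[2] flags=0010 EQ?F → skip
[3] flags=0010 VC?T → r2=0xf9
[4] flags=1010 → (cmp)
[5] flags=1010 PL?F → skip
[6] flags=1010 MI?T → r2=0xba
[7] flags=1010 VS?F → skip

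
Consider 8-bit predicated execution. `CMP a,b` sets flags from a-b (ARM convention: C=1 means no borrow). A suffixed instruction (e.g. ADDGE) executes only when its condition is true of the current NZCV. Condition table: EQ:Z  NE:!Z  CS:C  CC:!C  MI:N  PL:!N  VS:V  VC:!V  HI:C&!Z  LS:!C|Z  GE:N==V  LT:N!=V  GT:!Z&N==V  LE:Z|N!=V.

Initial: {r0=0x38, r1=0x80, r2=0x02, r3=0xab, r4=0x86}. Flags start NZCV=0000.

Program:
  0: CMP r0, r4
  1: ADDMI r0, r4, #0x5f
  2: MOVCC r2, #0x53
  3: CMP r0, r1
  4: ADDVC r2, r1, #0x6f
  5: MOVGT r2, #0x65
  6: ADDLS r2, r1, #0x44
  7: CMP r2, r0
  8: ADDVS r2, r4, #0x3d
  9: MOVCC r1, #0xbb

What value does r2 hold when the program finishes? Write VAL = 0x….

0: ✓ CMP  NZCV=1001
1: ✓ ADDMI  r0←0xe5
2: ✓ MOVCC  r2←0x53
3: ✓ CMP  NZCV=0010
4: ✓ ADDVC  r2←0xef
5: ✓ MOVGT  r2←0x65
6: · ADDLS
7: ✓ CMP  NZCV=1001
8: ✓ ADDVS  r2←0xc3
9: ✓ MOVCC  r1←0xbb

VAL = 0xc3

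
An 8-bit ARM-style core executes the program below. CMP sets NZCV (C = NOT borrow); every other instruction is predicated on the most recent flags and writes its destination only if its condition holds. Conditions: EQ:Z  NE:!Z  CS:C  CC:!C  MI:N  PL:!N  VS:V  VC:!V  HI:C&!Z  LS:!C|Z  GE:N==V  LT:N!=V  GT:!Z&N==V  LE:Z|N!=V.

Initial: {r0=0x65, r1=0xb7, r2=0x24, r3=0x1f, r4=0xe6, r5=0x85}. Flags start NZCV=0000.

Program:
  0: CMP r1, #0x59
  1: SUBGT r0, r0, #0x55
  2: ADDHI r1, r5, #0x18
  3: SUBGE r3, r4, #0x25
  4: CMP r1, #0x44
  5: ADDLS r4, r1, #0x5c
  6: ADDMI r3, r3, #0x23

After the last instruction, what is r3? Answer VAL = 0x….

0: ✓ CMP  NZCV=0011
1: · SUBGT
2: ✓ ADDHI  r1←0x9d
3: · SUBGE
4: ✓ CMP  NZCV=0011
5: · ADDLS
6: · ADDMI

VAL = 0x1f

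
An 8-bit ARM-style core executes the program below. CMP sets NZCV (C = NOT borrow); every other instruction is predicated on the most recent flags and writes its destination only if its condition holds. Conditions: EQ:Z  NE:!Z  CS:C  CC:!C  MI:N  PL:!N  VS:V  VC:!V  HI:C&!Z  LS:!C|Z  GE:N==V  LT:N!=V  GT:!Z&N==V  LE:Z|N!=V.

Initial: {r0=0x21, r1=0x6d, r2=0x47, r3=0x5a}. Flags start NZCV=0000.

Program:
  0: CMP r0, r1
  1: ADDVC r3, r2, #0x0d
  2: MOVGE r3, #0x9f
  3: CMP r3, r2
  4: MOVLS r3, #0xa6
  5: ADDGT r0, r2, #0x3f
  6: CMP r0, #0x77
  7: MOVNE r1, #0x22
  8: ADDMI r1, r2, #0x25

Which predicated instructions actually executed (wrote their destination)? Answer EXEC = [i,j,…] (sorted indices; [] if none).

0: ✓ CMP  NZCV=1000
1: ✓ ADDVC  r3←0x54
2: · MOVGE
3: ✓ CMP  NZCV=0010
4: · MOVLS
5: ✓ ADDGT  r0←0x86
6: ✓ CMP  NZCV=0011
7: ✓ MOVNE  r1←0x22
8: · ADDMI

EXEC = [1,5,7]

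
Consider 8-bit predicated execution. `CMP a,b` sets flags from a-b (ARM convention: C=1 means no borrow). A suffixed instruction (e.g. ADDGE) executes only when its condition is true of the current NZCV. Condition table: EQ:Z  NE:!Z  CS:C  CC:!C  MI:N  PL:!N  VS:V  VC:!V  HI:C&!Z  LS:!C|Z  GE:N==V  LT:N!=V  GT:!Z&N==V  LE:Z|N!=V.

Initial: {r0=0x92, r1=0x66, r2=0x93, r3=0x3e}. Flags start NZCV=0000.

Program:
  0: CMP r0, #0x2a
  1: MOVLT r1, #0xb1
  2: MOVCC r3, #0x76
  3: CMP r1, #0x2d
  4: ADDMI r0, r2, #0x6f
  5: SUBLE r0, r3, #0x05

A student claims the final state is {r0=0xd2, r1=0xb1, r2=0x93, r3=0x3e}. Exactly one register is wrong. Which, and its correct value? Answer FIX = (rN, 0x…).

FIX = (r0, 0x39)

[0] flags=0011 → (cmp)
[1] flags=0011 LT?T → r1=0xb1
[2] flags=0011 CC?F → skip
[3] flags=1010 → (cmp)
[4] flags=1010 MI?T → r0=0x02
[5] flags=1010 LE?T → r0=0x39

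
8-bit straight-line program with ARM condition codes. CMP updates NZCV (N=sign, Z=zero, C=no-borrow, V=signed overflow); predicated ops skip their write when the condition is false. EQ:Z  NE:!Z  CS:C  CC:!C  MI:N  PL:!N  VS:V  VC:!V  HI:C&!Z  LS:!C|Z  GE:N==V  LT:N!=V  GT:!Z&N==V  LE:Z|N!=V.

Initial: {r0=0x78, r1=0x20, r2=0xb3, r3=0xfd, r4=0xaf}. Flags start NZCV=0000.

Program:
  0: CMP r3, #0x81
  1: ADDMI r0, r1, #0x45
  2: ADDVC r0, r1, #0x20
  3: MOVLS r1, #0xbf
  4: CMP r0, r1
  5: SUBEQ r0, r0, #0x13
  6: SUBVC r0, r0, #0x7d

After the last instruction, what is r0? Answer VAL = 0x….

0: ✓ CMP  NZCV=0010
1: · ADDMI
2: ✓ ADDVC  r0←0x40
3: · MOVLS
4: ✓ CMP  NZCV=0010
5: · SUBEQ
6: ✓ SUBVC  r0←0xc3

VAL = 0xc3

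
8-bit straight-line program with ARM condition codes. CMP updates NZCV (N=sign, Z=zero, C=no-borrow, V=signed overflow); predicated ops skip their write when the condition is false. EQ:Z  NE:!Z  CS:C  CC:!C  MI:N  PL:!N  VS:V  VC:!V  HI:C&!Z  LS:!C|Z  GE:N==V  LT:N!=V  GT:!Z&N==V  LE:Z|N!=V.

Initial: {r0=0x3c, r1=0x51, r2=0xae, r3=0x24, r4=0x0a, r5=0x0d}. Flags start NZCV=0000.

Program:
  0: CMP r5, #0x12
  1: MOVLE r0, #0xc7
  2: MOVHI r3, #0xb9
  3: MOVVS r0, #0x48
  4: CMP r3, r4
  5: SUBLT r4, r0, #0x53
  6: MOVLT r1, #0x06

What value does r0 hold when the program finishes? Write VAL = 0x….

VAL = 0xc7

[0] flags=1000 → (cmp)
[1] flags=1000 LE?T → r0=0xc7
[2] flags=1000 HI?F → skip
[3] flags=1000 VS?F → skip
[4] flags=0010 → (cmp)
[5] flags=0010 LT?F → skip
[6] flags=0010 LT?F → skip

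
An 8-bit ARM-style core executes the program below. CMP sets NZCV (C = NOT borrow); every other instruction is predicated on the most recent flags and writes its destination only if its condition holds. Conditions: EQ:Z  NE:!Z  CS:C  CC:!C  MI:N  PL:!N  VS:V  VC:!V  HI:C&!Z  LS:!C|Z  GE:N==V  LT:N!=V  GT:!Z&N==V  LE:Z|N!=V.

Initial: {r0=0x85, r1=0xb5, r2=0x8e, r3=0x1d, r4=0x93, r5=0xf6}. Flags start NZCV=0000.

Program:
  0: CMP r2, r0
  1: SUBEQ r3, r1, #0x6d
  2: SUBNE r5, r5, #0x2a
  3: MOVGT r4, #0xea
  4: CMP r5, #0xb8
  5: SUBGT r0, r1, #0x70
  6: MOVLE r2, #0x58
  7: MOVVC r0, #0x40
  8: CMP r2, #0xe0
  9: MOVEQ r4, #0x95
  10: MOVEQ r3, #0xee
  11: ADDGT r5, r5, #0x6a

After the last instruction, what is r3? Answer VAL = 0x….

VAL = 0x1d

[0] flags=0010 → (cmp)
[1] flags=0010 EQ?F → skip
[2] flags=0010 NE?T → r5=0xcc
[3] flags=0010 GT?T → r4=0xea
[4] flags=0010 → (cmp)
[5] flags=0010 GT?T → r0=0x45
[6] flags=0010 LE?F → skip
[7] flags=0010 VC?T → r0=0x40
[8] flags=1000 → (cmp)
[9] flags=1000 EQ?F → skip
[10] flags=1000 EQ?F → skip
[11] flags=1000 GT?F → skip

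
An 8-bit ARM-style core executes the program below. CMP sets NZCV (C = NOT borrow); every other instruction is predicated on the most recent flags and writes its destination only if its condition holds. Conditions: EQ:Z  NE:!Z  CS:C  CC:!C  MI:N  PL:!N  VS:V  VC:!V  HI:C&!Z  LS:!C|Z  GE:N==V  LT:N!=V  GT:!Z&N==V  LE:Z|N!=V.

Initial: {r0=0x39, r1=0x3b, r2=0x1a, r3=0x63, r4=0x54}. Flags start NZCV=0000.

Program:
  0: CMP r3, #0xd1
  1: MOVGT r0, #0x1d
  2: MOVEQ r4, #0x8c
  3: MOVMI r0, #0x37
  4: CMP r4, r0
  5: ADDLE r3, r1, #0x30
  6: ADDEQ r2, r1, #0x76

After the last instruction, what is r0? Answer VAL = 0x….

[0] flags=1001 → (cmp)
[1] flags=1001 GT?T → r0=0x1d
[2] flags=1001 EQ?F → skip
[3] flags=1001 MI?T → r0=0x37
[4] flags=0010 → (cmp)
[5] flags=0010 LE?F → skip
[6] flags=0010 EQ?F → skip

VAL = 0x37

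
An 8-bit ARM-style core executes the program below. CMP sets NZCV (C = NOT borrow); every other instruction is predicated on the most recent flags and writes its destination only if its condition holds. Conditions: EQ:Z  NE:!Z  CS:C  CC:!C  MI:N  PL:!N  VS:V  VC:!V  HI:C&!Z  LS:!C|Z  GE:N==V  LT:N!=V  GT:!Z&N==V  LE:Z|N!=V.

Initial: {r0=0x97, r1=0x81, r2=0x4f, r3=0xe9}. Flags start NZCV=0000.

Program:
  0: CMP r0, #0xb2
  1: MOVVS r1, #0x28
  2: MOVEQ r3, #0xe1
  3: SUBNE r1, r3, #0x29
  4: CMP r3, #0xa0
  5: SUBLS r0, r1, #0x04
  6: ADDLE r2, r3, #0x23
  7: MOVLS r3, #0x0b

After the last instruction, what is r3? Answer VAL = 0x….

VAL = 0xe9

0: ✓ CMP  NZCV=1000
1: · MOVVS
2: · MOVEQ
3: ✓ SUBNE  r1←0xc0
4: ✓ CMP  NZCV=0010
5: · SUBLS
6: · ADDLE
7: · MOVLS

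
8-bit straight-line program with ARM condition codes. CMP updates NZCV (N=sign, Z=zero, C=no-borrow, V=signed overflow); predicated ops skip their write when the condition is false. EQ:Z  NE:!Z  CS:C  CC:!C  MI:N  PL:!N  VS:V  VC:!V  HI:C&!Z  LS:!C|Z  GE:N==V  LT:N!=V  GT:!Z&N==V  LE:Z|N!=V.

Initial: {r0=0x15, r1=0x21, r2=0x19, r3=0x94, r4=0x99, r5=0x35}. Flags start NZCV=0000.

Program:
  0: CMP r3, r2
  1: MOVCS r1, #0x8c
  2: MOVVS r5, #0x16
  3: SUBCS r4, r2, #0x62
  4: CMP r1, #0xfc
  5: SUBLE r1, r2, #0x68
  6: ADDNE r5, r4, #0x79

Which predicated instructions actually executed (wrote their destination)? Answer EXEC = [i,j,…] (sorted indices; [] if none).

EXEC = [1,2,3,5,6]

0: ✓ CMP  NZCV=0011
1: ✓ MOVCS  r1←0x8c
2: ✓ MOVVS  r5←0x16
3: ✓ SUBCS  r4←0xb7
4: ✓ CMP  NZCV=1000
5: ✓ SUBLE  r1←0xb1
6: ✓ ADDNE  r5←0x30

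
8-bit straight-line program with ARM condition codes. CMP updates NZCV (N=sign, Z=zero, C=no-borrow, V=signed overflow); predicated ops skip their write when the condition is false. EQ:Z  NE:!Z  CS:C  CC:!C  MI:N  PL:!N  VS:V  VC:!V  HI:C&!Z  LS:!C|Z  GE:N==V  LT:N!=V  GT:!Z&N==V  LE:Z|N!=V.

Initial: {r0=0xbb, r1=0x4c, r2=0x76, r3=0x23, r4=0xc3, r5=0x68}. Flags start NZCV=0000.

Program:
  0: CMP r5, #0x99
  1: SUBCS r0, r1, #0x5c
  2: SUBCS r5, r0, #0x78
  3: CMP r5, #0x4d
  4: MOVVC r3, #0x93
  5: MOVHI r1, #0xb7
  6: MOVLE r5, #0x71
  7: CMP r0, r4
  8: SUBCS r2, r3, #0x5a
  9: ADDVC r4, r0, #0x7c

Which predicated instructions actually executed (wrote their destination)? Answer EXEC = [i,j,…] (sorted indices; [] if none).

[0] flags=1001 → (cmp)
[1] flags=1001 CS?F → skip
[2] flags=1001 CS?F → skip
[3] flags=0010 → (cmp)
[4] flags=0010 VC?T → r3=0x93
[5] flags=0010 HI?T → r1=0xb7
[6] flags=0010 LE?F → skip
[7] flags=1000 → (cmp)
[8] flags=1000 CS?F → skip
[9] flags=1000 VC?T → r4=0x37

EXEC = [4,5,9]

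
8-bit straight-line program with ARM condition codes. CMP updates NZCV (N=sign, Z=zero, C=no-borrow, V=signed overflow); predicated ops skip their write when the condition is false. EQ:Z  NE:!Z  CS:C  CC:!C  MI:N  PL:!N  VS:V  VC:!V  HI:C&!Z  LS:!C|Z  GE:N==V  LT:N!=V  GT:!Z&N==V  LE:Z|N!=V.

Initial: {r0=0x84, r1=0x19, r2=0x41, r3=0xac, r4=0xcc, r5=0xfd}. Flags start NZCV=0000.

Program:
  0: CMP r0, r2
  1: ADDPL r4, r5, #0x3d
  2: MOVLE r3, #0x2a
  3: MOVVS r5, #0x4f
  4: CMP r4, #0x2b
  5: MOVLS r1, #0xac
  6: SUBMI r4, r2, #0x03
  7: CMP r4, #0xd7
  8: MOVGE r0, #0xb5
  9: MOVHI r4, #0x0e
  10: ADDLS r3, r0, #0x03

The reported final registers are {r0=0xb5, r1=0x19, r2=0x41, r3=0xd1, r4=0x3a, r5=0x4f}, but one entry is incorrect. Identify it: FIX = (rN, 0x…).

FIX = (r3, 0xb8)

0: ✓ CMP  NZCV=0011
1: ✓ ADDPL  r4←0x3a
2: ✓ MOVLE  r3←0x2a
3: ✓ MOVVS  r5←0x4f
4: ✓ CMP  NZCV=0010
5: · MOVLS
6: · SUBMI
7: ✓ CMP  NZCV=0000
8: ✓ MOVGE  r0←0xb5
9: · MOVHI
10: ✓ ADDLS  r3←0xb8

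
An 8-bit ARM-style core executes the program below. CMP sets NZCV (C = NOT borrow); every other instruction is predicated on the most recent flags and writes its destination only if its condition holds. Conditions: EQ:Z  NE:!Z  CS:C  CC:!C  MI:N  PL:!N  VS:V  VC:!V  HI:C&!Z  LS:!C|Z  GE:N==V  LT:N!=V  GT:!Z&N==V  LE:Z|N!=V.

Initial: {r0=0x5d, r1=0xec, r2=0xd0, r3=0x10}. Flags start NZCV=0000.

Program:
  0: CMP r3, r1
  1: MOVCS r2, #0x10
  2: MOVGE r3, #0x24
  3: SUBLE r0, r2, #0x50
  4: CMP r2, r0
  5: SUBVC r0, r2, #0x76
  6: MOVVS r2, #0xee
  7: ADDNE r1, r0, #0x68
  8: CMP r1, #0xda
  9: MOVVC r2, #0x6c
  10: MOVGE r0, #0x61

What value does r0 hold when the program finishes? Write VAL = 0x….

VAL = 0x5d

[0] flags=0000 → (cmp)
[1] flags=0000 CS?F → skip
[2] flags=0000 GE?T → r3=0x24
[3] flags=0000 LE?F → skip
[4] flags=0011 → (cmp)
[5] flags=0011 VC?F → skip
[6] flags=0011 VS?T → r2=0xee
[7] flags=0011 NE?T → r1=0xc5
[8] flags=1000 → (cmp)
[9] flags=1000 VC?T → r2=0x6c
[10] flags=1000 GE?F → skip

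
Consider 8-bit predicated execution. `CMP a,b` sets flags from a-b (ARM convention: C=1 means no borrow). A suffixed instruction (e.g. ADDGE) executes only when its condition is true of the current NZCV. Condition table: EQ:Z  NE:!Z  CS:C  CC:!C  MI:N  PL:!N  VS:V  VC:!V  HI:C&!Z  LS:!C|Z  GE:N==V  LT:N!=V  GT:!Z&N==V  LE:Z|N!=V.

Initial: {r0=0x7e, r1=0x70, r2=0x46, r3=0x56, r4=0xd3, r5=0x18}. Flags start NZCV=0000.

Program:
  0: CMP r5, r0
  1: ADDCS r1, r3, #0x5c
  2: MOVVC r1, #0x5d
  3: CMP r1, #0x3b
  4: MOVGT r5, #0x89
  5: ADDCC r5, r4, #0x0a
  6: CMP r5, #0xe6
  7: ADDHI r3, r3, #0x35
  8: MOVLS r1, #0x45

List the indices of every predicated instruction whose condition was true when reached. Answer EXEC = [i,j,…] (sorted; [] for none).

EXEC = [2,4,8]

0: ✓ CMP  NZCV=1000
1: · ADDCS
2: ✓ MOVVC  r1←0x5d
3: ✓ CMP  NZCV=0010
4: ✓ MOVGT  r5←0x89
5: · ADDCC
6: ✓ CMP  NZCV=1000
7: · ADDHI
8: ✓ MOVLS  r1←0x45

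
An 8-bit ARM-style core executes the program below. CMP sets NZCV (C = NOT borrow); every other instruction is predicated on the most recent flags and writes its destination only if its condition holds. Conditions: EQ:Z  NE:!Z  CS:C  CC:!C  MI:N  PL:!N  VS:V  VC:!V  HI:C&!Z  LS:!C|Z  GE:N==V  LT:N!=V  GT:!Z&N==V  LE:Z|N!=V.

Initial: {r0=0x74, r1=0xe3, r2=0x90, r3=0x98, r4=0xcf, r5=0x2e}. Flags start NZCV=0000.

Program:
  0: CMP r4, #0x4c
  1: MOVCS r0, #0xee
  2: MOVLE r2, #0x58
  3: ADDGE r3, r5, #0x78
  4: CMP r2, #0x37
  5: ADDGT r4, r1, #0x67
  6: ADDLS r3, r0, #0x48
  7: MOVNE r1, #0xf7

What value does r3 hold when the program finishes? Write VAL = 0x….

VAL = 0x98

[0] flags=1010 → (cmp)
[1] flags=1010 CS?T → r0=0xee
[2] flags=1010 LE?T → r2=0x58
[3] flags=1010 GE?F → skip
[4] flags=0010 → (cmp)
[5] flags=0010 GT?T → r4=0x4a
[6] flags=0010 LS?F → skip
[7] flags=0010 NE?T → r1=0xf7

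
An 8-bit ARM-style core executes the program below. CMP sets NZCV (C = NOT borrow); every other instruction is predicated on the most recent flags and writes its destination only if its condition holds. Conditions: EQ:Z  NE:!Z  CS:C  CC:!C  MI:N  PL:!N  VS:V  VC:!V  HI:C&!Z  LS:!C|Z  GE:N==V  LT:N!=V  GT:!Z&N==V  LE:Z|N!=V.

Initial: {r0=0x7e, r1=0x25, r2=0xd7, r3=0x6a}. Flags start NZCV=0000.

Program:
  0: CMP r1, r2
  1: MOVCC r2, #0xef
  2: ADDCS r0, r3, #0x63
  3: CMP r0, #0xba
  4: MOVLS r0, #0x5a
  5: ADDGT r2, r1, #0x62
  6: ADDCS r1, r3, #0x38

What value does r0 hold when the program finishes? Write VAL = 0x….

0: ✓ CMP  NZCV=0000
1: ✓ MOVCC  r2←0xef
2: · ADDCS
3: ✓ CMP  NZCV=1001
4: ✓ MOVLS  r0←0x5a
5: ✓ ADDGT  r2←0x87
6: · ADDCS

VAL = 0x5a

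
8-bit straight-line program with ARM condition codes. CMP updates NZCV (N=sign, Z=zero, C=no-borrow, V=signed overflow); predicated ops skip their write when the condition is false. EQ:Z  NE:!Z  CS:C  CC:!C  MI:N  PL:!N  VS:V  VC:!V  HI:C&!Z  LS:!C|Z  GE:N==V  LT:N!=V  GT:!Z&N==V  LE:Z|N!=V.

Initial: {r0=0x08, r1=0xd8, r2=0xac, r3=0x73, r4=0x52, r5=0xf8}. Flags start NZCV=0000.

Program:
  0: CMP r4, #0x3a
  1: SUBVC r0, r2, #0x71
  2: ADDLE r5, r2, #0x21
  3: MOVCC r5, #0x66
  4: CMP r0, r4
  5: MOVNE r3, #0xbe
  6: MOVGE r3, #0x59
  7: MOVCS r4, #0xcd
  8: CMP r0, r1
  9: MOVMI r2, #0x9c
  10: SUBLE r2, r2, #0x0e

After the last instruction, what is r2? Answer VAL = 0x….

0: ✓ CMP  NZCV=0010
1: ✓ SUBVC  r0←0x3b
2: · ADDLE
3: · MOVCC
4: ✓ CMP  NZCV=1000
5: ✓ MOVNE  r3←0xbe
6: · MOVGE
7: · MOVCS
8: ✓ CMP  NZCV=0000
9: · MOVMI
10: · SUBLE

VAL = 0xac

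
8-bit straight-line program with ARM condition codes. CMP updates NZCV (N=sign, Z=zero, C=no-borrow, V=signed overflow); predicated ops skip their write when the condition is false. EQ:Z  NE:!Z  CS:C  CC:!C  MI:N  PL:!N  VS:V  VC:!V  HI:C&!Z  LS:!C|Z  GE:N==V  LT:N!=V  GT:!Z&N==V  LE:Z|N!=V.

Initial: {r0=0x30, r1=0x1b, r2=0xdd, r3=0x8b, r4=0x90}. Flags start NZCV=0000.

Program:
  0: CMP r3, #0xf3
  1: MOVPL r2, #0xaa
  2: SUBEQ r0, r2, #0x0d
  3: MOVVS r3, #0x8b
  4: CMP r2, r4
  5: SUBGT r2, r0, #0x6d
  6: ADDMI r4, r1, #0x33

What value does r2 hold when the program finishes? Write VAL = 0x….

VAL = 0xc3

[0] flags=1000 → (cmp)
[1] flags=1000 PL?F → skip
[2] flags=1000 EQ?F → skip
[3] flags=1000 VS?F → skip
[4] flags=0010 → (cmp)
[5] flags=0010 GT?T → r2=0xc3
[6] flags=0010 MI?F → skip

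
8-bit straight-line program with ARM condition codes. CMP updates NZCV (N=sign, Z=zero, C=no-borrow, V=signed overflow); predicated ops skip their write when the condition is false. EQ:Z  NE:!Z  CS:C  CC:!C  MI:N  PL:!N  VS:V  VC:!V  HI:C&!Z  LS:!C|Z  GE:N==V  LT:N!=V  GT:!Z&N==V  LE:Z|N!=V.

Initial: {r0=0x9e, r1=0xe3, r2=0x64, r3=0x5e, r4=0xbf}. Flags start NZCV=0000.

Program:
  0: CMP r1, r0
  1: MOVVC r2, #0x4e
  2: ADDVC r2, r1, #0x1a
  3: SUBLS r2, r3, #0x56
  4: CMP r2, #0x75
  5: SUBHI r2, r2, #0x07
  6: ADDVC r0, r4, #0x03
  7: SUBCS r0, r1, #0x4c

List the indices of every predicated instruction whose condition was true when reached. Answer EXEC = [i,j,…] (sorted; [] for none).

EXEC = [1,2,5,6,7]

0: ✓ CMP  NZCV=0010
1: ✓ MOVVC  r2←0x4e
2: ✓ ADDVC  r2←0xfd
3: · SUBLS
4: ✓ CMP  NZCV=1010
5: ✓ SUBHI  r2←0xf6
6: ✓ ADDVC  r0←0xc2
7: ✓ SUBCS  r0←0x97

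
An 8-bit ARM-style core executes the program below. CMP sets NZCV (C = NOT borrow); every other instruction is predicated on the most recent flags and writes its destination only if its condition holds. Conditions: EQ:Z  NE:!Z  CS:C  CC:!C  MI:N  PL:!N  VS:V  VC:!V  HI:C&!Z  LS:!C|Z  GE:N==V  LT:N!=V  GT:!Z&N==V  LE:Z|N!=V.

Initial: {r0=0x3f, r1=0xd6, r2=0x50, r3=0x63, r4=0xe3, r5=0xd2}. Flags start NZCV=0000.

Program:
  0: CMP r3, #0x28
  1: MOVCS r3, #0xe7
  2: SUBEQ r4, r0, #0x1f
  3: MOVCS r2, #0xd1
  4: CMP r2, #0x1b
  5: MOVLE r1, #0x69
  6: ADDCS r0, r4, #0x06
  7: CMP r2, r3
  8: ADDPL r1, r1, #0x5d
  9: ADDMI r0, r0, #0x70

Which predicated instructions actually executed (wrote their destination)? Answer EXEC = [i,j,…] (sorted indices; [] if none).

0: ✓ CMP  NZCV=0010
1: ✓ MOVCS  r3←0xe7
2: · SUBEQ
3: ✓ MOVCS  r2←0xd1
4: ✓ CMP  NZCV=1010
5: ✓ MOVLE  r1←0x69
6: ✓ ADDCS  r0←0xe9
7: ✓ CMP  NZCV=1000
8: · ADDPL
9: ✓ ADDMI  r0←0x59

EXEC = [1,3,5,6,9]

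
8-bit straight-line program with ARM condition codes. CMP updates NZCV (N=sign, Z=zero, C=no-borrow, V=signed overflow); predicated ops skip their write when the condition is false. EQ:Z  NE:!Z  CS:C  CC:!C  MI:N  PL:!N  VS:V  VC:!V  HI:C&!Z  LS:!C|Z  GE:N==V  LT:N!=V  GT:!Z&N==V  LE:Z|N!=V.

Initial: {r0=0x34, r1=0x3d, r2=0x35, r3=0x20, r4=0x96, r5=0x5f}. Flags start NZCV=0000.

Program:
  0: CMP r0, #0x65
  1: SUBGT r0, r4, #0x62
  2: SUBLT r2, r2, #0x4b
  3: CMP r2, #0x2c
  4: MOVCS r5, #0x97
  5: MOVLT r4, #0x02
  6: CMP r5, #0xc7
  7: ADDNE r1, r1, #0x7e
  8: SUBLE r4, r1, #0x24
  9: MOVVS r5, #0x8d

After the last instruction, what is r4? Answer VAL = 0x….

[0] flags=1000 → (cmp)
[1] flags=1000 GT?F → skip
[2] flags=1000 LT?T → r2=0xea
[3] flags=1010 → (cmp)
[4] flags=1010 CS?T → r5=0x97
[5] flags=1010 LT?T → r4=0x02
[6] flags=1000 → (cmp)
[7] flags=1000 NE?T → r1=0xbb
[8] flags=1000 LE?T → r4=0x97
[9] flags=1000 VS?F → skip

VAL = 0x97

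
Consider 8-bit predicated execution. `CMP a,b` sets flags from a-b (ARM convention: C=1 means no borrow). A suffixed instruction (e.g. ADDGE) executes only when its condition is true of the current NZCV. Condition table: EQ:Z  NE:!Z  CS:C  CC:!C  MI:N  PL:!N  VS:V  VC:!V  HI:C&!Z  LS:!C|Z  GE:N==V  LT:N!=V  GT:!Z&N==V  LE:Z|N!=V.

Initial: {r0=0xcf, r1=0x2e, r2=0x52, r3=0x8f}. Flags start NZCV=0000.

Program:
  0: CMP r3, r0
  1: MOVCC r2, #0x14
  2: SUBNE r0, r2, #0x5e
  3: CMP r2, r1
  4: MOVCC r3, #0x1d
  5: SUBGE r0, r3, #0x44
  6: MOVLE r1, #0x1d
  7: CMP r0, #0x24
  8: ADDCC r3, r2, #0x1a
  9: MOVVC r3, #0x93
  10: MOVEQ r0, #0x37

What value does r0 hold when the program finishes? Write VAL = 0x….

0: ✓ CMP  NZCV=1000
1: ✓ MOVCC  r2←0x14
2: ✓ SUBNE  r0←0xb6
3: ✓ CMP  NZCV=1000
4: ✓ MOVCC  r3←0x1d
5: · SUBGE
6: ✓ MOVLE  r1←0x1d
7: ✓ CMP  NZCV=1010
8: · ADDCC
9: ✓ MOVVC  r3←0x93
10: · MOVEQ

VAL = 0xb6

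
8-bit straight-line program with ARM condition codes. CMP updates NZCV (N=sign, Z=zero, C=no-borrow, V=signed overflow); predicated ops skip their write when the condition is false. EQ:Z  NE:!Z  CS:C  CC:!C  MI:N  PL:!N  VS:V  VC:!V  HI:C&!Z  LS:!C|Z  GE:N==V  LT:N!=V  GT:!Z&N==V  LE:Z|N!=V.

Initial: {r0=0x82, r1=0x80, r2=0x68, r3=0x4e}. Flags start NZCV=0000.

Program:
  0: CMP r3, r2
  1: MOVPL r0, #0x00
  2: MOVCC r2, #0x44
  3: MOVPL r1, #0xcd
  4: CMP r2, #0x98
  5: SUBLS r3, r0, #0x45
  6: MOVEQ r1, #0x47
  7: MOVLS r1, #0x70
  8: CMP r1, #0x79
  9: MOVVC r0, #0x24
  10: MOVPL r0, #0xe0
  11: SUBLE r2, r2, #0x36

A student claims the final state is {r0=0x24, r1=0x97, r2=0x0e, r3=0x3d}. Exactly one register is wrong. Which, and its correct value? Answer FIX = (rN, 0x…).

[0] flags=1000 → (cmp)
[1] flags=1000 PL?F → skip
[2] flags=1000 CC?T → r2=0x44
[3] flags=1000 PL?F → skip
[4] flags=1001 → (cmp)
[5] flags=1001 LS?T → r3=0x3d
[6] flags=1001 EQ?F → skip
[7] flags=1001 LS?T → r1=0x70
[8] flags=1000 → (cmp)
[9] flags=1000 VC?T → r0=0x24
[10] flags=1000 PL?F → skip
[11] flags=1000 LE?T → r2=0x0e

FIX = (r1, 0x70)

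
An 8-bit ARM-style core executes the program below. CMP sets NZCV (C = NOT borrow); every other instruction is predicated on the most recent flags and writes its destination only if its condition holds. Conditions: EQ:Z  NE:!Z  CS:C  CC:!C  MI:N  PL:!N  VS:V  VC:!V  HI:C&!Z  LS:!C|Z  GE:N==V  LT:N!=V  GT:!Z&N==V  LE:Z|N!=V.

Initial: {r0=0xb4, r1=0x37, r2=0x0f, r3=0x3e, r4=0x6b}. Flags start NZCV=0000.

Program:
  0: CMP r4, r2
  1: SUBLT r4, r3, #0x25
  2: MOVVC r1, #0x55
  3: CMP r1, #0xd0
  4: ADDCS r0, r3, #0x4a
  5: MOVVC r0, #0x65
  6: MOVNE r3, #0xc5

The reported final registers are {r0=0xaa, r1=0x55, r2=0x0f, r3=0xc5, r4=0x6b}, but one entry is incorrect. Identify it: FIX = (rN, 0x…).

FIX = (r0, 0xb4)

[0] flags=0010 → (cmp)
[1] flags=0010 LT?F → skip
[2] flags=0010 VC?T → r1=0x55
[3] flags=1001 → (cmp)
[4] flags=1001 CS?F → skip
[5] flags=1001 VC?F → skip
[6] flags=1001 NE?T → r3=0xc5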